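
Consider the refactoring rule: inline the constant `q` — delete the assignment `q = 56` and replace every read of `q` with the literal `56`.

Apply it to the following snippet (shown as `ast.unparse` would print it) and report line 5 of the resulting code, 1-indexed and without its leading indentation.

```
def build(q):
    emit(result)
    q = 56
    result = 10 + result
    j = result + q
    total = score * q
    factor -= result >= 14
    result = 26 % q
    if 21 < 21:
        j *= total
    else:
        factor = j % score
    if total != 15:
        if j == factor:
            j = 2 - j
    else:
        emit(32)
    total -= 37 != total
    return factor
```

Transformed code:
def build(q):
    emit(result)
    result = 10 + result
    j = result + 56
    total = score * 56
    factor -= result >= 14
    result = 26 % 56
    if 21 < 21:
        j *= total
    else:
        factor = j % score
    if total != 15:
        if j == factor:
            j = 2 - j
    else:
        emit(32)
    total -= 37 != total
    return factor

total = score * 56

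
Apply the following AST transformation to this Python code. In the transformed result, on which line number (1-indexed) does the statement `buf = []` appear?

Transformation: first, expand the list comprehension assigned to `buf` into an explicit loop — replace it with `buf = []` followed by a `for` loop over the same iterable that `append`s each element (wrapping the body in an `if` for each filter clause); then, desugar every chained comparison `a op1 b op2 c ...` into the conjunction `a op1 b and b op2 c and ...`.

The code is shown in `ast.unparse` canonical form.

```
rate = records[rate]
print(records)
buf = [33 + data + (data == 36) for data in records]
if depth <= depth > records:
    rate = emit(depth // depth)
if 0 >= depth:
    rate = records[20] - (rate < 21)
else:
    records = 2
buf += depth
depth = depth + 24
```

3

Transformed code:
rate = records[rate]
print(records)
buf = []
for data in records:
    buf.append(33 + data + (data == 36))
if depth <= depth and depth > records:
    rate = emit(depth // depth)
if 0 >= depth:
    rate = records[20] - (rate < 21)
else:
    records = 2
buf += depth
depth = depth + 24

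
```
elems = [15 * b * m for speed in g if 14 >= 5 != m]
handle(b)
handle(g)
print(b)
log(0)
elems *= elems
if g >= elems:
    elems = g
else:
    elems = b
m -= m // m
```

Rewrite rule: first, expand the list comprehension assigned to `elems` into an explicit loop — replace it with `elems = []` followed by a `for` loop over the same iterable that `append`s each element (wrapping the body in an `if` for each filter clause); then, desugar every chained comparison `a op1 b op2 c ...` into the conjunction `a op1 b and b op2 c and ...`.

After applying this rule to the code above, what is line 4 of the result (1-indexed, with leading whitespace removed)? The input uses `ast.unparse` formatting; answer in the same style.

elems.append(15 * b * m)

Transformed code:
elems = []
for speed in g:
    if 14 >= 5 and 5 != m:
        elems.append(15 * b * m)
handle(b)
handle(g)
print(b)
log(0)
elems *= elems
if g >= elems:
    elems = g
else:
    elems = b
m -= m // m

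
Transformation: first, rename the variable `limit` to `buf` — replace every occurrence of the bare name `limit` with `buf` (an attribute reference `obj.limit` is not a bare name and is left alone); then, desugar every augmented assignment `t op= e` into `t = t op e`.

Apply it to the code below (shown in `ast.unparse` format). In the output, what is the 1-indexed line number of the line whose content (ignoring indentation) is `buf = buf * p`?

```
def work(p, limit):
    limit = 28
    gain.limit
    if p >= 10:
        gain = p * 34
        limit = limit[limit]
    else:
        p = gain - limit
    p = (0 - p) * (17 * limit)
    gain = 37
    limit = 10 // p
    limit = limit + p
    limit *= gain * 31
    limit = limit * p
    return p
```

14

Transformed code:
def work(p, buf):
    buf = 28
    gain.limit
    if p >= 10:
        gain = p * 34
        buf = buf[buf]
    else:
        p = gain - buf
    p = (0 - p) * (17 * buf)
    gain = 37
    buf = 10 // p
    buf = buf + p
    buf = buf * (gain * 31)
    buf = buf * p
    return p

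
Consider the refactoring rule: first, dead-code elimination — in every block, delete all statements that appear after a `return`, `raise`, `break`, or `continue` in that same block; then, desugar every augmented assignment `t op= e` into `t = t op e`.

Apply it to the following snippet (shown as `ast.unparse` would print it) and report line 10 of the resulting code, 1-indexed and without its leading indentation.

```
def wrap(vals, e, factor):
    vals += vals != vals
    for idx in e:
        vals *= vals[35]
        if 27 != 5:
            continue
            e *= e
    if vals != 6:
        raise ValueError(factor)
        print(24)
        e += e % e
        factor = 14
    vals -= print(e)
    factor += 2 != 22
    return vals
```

factor = factor + (2 != 22)

Transformed code:
def wrap(vals, e, factor):
    vals = vals + (vals != vals)
    for idx in e:
        vals = vals * vals[35]
        if 27 != 5:
            continue
    if vals != 6:
        raise ValueError(factor)
    vals = vals - print(e)
    factor = factor + (2 != 22)
    return vals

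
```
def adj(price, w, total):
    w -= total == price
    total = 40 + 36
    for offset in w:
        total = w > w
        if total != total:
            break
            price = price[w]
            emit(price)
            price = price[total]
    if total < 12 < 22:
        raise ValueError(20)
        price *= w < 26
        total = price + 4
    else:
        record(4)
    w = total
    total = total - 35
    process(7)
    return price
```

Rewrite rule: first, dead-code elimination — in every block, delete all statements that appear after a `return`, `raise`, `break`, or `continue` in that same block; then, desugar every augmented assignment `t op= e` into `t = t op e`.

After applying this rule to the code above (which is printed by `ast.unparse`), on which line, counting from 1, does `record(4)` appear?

11

Transformed code:
def adj(price, w, total):
    w = w - (total == price)
    total = 40 + 36
    for offset in w:
        total = w > w
        if total != total:
            break
    if total < 12 < 22:
        raise ValueError(20)
    else:
        record(4)
    w = total
    total = total - 35
    process(7)
    return price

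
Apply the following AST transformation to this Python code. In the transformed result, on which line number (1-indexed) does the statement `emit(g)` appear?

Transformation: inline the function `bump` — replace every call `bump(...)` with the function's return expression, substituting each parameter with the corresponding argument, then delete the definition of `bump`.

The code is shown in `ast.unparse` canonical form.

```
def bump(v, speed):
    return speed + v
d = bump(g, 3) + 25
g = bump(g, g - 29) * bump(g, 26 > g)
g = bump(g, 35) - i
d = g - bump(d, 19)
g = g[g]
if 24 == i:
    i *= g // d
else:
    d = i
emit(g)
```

10

Transformed code:
d = 3 + g + 25
g = (g - 29 + g) * ((26 > g) + g)
g = 35 + g - i
d = g - (19 + d)
g = g[g]
if 24 == i:
    i *= g // d
else:
    d = i
emit(g)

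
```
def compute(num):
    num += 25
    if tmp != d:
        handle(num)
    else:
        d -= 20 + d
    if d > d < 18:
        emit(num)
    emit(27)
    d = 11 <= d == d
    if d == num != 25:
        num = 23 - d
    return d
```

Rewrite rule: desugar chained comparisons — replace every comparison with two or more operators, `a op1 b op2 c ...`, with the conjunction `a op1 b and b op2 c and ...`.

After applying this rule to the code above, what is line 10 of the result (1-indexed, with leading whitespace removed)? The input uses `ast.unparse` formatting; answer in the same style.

d = 11 <= d and d == d

Transformed code:
def compute(num):
    num += 25
    if tmp != d:
        handle(num)
    else:
        d -= 20 + d
    if d > d and d < 18:
        emit(num)
    emit(27)
    d = 11 <= d and d == d
    if d == num and num != 25:
        num = 23 - d
    return d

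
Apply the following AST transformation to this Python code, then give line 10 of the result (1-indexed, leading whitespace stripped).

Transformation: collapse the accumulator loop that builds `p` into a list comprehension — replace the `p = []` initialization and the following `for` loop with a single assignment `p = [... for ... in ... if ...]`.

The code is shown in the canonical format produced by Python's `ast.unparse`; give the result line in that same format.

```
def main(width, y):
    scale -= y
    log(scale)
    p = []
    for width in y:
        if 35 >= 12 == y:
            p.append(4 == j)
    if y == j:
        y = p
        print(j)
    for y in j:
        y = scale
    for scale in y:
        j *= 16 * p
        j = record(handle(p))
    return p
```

for scale in y:

Transformed code:
def main(width, y):
    scale -= y
    log(scale)
    p = [4 == j for width in y if 35 >= 12 == y]
    if y == j:
        y = p
        print(j)
    for y in j:
        y = scale
    for scale in y:
        j *= 16 * p
        j = record(handle(p))
    return p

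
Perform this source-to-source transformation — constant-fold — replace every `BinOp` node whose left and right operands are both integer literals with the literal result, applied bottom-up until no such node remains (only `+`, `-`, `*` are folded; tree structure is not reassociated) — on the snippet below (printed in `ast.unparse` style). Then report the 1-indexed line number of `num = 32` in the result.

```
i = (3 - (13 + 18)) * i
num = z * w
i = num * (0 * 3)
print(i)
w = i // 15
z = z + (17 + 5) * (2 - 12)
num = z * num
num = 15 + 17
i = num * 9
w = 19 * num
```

8

Transformed code:
i = -28 * i
num = z * w
i = num * 0
print(i)
w = i // 15
z = z + -220
num = z * num
num = 32
i = num * 9
w = 19 * num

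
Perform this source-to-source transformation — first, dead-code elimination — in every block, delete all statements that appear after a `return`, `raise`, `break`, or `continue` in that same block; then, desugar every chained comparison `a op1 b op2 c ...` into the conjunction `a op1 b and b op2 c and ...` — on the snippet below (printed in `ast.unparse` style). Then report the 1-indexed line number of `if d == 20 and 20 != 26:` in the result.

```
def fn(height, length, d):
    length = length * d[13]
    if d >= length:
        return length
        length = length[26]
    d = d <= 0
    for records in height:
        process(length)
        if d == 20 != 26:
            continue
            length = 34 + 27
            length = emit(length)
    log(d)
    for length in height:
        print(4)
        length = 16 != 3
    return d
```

8

Transformed code:
def fn(height, length, d):
    length = length * d[13]
    if d >= length:
        return length
    d = d <= 0
    for records in height:
        process(length)
        if d == 20 and 20 != 26:
            continue
    log(d)
    for length in height:
        print(4)
        length = 16 != 3
    return d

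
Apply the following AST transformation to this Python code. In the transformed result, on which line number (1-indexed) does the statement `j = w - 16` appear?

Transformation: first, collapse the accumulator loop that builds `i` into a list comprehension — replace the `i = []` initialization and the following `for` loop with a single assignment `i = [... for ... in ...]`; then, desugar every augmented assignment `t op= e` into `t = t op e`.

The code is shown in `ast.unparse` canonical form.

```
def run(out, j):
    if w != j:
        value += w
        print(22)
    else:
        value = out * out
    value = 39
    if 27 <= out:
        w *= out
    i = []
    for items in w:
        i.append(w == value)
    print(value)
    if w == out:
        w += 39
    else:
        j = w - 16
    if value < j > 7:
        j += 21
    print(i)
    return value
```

15

Transformed code:
def run(out, j):
    if w != j:
        value = value + w
        print(22)
    else:
        value = out * out
    value = 39
    if 27 <= out:
        w = w * out
    i = [w == value for items in w]
    print(value)
    if w == out:
        w = w + 39
    else:
        j = w - 16
    if value < j > 7:
        j = j + 21
    print(i)
    return value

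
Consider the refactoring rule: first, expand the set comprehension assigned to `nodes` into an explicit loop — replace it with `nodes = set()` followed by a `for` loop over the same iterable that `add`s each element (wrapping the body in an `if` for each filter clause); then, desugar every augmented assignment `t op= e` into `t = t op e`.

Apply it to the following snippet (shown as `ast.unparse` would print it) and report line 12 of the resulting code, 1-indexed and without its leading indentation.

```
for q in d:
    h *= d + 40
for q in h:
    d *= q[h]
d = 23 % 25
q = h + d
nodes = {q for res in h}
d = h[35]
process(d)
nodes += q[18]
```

Transformed code:
for q in d:
    h = h * (d + 40)
for q in h:
    d = d * q[h]
d = 23 % 25
q = h + d
nodes = set()
for res in h:
    nodes.add(q)
d = h[35]
process(d)
nodes = nodes + q[18]

nodes = nodes + q[18]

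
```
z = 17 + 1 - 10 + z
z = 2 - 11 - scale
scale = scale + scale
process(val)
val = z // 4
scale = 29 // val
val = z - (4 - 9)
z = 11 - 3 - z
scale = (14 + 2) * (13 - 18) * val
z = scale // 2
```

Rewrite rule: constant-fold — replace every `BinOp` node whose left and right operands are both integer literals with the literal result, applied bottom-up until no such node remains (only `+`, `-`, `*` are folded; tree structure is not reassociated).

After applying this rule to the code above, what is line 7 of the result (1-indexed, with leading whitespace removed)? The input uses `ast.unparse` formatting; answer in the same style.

val = z - -5

Transformed code:
z = 8 + z
z = -9 - scale
scale = scale + scale
process(val)
val = z // 4
scale = 29 // val
val = z - -5
z = 8 - z
scale = -80 * val
z = scale // 2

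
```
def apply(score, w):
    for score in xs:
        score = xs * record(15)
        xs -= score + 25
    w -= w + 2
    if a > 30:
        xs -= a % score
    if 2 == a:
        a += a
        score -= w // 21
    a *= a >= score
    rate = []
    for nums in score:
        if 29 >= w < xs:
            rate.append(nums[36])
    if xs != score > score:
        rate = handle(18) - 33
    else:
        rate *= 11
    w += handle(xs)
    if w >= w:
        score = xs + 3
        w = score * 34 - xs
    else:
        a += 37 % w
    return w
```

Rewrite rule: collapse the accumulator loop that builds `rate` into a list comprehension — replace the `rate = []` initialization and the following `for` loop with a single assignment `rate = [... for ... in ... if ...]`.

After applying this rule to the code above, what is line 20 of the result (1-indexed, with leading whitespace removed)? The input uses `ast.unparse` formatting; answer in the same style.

Transformed code:
def apply(score, w):
    for score in xs:
        score = xs * record(15)
        xs -= score + 25
    w -= w + 2
    if a > 30:
        xs -= a % score
    if 2 == a:
        a += a
        score -= w // 21
    a *= a >= score
    rate = [nums[36] for nums in score if 29 >= w < xs]
    if xs != score > score:
        rate = handle(18) - 33
    else:
        rate *= 11
    w += handle(xs)
    if w >= w:
        score = xs + 3
        w = score * 34 - xs
    else:
        a += 37 % w
    return w

w = score * 34 - xs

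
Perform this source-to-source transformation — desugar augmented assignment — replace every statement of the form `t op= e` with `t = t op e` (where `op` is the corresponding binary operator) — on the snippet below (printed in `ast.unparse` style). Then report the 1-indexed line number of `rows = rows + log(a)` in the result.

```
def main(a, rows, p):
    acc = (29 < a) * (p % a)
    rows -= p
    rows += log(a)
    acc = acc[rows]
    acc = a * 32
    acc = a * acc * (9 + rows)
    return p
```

4

Transformed code:
def main(a, rows, p):
    acc = (29 < a) * (p % a)
    rows = rows - p
    rows = rows + log(a)
    acc = acc[rows]
    acc = a * 32
    acc = a * acc * (9 + rows)
    return p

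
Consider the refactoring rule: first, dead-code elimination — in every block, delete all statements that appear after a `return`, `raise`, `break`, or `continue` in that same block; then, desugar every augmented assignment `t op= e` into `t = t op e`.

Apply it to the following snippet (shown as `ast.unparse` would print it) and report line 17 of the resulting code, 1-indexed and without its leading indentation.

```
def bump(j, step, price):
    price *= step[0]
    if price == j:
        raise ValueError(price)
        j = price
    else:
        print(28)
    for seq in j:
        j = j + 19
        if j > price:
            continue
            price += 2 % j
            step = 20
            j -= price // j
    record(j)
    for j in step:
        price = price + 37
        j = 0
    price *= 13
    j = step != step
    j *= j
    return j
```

j = j * j

Transformed code:
def bump(j, step, price):
    price = price * step[0]
    if price == j:
        raise ValueError(price)
    else:
        print(28)
    for seq in j:
        j = j + 19
        if j > price:
            continue
    record(j)
    for j in step:
        price = price + 37
        j = 0
    price = price * 13
    j = step != step
    j = j * j
    return j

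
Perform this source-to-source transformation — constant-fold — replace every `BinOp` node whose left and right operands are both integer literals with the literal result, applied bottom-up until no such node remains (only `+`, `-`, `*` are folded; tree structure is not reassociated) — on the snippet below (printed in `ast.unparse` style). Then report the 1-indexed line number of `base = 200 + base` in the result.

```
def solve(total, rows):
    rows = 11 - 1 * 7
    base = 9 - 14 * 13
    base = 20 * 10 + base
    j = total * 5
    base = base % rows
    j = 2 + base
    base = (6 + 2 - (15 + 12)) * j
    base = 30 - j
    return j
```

Transformed code:
def solve(total, rows):
    rows = 4
    base = -173
    base = 200 + base
    j = total * 5
    base = base % rows
    j = 2 + base
    base = -19 * j
    base = 30 - j
    return j

4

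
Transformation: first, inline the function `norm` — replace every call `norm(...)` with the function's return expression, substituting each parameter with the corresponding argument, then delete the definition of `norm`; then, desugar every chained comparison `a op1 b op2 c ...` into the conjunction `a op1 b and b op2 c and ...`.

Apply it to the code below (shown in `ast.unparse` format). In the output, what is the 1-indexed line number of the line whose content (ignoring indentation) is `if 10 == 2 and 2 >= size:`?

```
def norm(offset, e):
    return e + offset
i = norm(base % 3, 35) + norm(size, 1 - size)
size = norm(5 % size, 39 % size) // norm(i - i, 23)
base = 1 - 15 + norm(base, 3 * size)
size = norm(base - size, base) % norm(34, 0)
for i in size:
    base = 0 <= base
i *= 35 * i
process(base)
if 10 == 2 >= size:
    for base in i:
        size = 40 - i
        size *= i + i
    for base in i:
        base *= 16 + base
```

Transformed code:
i = 35 + base % 3 + (1 - size + size)
size = (39 % size + 5 % size) // (23 + (i - i))
base = 1 - 15 + (3 * size + base)
size = (base + (base - size)) % (0 + 34)
for i in size:
    base = 0 <= base
i *= 35 * i
process(base)
if 10 == 2 and 2 >= size:
    for base in i:
        size = 40 - i
        size *= i + i
    for base in i:
        base *= 16 + base

9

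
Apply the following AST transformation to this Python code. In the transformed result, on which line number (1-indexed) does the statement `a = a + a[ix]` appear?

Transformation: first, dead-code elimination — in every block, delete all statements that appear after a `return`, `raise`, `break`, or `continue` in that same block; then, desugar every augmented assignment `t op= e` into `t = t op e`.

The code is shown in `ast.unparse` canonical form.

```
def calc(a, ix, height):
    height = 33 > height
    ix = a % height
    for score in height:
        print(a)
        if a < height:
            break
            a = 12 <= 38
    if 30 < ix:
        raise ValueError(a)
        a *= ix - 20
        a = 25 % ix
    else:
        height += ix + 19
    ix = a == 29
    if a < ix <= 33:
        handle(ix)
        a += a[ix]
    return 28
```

Transformed code:
def calc(a, ix, height):
    height = 33 > height
    ix = a % height
    for score in height:
        print(a)
        if a < height:
            break
    if 30 < ix:
        raise ValueError(a)
    else:
        height = height + (ix + 19)
    ix = a == 29
    if a < ix <= 33:
        handle(ix)
        a = a + a[ix]
    return 28

15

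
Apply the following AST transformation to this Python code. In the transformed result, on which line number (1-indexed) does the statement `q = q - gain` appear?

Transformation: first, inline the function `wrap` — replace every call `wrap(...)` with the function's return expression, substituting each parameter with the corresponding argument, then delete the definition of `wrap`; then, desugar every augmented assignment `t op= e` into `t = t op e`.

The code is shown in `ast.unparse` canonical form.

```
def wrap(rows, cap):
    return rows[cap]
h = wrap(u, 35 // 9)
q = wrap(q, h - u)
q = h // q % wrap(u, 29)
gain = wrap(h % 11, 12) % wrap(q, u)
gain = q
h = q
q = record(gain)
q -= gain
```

8

Transformed code:
h = u[35 // 9]
q = q[h - u]
q = h // q % u[29]
gain = (h % 11)[12] % q[u]
gain = q
h = q
q = record(gain)
q = q - gain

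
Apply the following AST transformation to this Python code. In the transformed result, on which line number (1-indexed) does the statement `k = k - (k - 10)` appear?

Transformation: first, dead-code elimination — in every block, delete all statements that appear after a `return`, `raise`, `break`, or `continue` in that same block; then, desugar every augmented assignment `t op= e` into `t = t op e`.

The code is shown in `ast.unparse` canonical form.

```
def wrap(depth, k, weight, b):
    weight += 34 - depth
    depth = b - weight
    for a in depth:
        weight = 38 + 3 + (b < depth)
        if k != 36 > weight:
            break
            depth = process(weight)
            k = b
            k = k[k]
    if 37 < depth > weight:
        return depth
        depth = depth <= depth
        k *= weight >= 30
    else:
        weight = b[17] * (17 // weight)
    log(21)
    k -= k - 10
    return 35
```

Transformed code:
def wrap(depth, k, weight, b):
    weight = weight + (34 - depth)
    depth = b - weight
    for a in depth:
        weight = 38 + 3 + (b < depth)
        if k != 36 > weight:
            break
    if 37 < depth > weight:
        return depth
    else:
        weight = b[17] * (17 // weight)
    log(21)
    k = k - (k - 10)
    return 35

13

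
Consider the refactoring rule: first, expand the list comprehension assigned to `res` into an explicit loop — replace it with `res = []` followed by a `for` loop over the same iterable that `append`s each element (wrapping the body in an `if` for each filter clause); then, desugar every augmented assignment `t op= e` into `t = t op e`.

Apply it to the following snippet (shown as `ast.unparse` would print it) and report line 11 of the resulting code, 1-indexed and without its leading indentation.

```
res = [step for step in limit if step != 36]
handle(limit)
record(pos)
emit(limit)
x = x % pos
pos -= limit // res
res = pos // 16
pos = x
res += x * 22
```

Transformed code:
res = []
for step in limit:
    if step != 36:
        res.append(step)
handle(limit)
record(pos)
emit(limit)
x = x % pos
pos = pos - limit // res
res = pos // 16
pos = x
res = res + x * 22

pos = x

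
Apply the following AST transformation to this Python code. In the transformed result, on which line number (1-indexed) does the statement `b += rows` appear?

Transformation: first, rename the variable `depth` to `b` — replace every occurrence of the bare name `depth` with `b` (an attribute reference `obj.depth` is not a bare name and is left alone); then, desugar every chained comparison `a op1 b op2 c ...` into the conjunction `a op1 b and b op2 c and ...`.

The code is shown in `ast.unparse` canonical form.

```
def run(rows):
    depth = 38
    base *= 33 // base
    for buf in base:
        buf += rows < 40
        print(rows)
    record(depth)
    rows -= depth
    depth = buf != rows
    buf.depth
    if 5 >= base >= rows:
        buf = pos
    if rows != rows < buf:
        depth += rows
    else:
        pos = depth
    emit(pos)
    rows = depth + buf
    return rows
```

14

Transformed code:
def run(rows):
    b = 38
    base *= 33 // base
    for buf in base:
        buf += rows < 40
        print(rows)
    record(b)
    rows -= b
    b = buf != rows
    buf.depth
    if 5 >= base and base >= rows:
        buf = pos
    if rows != rows and rows < buf:
        b += rows
    else:
        pos = b
    emit(pos)
    rows = b + buf
    return rows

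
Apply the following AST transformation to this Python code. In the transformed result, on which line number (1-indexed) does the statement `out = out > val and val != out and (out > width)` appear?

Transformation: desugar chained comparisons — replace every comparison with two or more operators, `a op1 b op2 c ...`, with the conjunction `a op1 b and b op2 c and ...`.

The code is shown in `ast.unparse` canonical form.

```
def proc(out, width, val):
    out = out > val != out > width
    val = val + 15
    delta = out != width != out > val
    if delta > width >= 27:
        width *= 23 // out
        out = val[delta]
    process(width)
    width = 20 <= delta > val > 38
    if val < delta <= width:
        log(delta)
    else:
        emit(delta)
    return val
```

2

Transformed code:
def proc(out, width, val):
    out = out > val and val != out and (out > width)
    val = val + 15
    delta = out != width and width != out and (out > val)
    if delta > width and width >= 27:
        width *= 23 // out
        out = val[delta]
    process(width)
    width = 20 <= delta and delta > val and (val > 38)
    if val < delta and delta <= width:
        log(delta)
    else:
        emit(delta)
    return val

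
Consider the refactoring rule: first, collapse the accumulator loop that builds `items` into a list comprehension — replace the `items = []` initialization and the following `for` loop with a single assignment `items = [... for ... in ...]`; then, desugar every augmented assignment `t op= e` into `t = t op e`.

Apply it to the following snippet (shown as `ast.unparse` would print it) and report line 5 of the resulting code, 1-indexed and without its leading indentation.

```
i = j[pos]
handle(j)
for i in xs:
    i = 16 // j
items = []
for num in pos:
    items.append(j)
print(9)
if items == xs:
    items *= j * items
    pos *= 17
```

Transformed code:
i = j[pos]
handle(j)
for i in xs:
    i = 16 // j
items = [j for num in pos]
print(9)
if items == xs:
    items = items * (j * items)
    pos = pos * 17

items = [j for num in pos]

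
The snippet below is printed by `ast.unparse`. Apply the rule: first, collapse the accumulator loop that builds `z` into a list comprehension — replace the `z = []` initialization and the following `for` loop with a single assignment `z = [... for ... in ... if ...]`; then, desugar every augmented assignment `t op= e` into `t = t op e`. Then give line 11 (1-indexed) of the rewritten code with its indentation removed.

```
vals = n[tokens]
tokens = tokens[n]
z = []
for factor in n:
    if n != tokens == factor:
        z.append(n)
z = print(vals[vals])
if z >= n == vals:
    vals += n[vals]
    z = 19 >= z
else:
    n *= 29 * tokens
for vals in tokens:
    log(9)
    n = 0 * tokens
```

log(9)

Transformed code:
vals = n[tokens]
tokens = tokens[n]
z = [n for factor in n if n != tokens == factor]
z = print(vals[vals])
if z >= n == vals:
    vals = vals + n[vals]
    z = 19 >= z
else:
    n = n * (29 * tokens)
for vals in tokens:
    log(9)
    n = 0 * tokens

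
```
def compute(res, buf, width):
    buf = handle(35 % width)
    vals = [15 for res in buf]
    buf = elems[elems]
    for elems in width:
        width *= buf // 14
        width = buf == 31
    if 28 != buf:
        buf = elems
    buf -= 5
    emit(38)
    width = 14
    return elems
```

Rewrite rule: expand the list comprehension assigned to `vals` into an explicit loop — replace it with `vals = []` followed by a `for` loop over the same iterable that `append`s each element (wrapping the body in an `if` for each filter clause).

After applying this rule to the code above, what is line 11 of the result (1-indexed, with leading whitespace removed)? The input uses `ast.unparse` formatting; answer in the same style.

buf = elems

Transformed code:
def compute(res, buf, width):
    buf = handle(35 % width)
    vals = []
    for res in buf:
        vals.append(15)
    buf = elems[elems]
    for elems in width:
        width *= buf // 14
        width = buf == 31
    if 28 != buf:
        buf = elems
    buf -= 5
    emit(38)
    width = 14
    return elems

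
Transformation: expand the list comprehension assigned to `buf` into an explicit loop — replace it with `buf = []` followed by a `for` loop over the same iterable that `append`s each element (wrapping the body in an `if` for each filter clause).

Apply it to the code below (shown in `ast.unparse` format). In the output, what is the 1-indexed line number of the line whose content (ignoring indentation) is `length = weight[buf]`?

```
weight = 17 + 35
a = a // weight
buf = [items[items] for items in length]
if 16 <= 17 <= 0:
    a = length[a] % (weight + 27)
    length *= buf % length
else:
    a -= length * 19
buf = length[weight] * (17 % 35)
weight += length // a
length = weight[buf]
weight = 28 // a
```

Transformed code:
weight = 17 + 35
a = a // weight
buf = []
for items in length:
    buf.append(items[items])
if 16 <= 17 <= 0:
    a = length[a] % (weight + 27)
    length *= buf % length
else:
    a -= length * 19
buf = length[weight] * (17 % 35)
weight += length // a
length = weight[buf]
weight = 28 // a

13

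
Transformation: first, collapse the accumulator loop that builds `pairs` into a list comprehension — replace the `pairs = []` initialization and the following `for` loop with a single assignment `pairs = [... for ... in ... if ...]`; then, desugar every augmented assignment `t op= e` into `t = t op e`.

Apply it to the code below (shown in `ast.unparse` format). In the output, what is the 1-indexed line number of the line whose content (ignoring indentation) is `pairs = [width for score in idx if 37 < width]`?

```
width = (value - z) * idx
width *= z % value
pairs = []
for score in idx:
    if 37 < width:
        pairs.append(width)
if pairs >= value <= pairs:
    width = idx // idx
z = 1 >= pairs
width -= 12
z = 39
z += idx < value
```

Transformed code:
width = (value - z) * idx
width = width * (z % value)
pairs = [width for score in idx if 37 < width]
if pairs >= value <= pairs:
    width = idx // idx
z = 1 >= pairs
width = width - 12
z = 39
z = z + (idx < value)

3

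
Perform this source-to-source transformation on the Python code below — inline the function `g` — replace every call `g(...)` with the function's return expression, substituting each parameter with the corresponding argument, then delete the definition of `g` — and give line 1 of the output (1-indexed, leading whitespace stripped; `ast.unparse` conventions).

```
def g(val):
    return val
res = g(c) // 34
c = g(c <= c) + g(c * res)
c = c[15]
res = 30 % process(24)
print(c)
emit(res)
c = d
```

Transformed code:
res = c // 34
c = (c <= c) + c * res
c = c[15]
res = 30 % process(24)
print(c)
emit(res)
c = d

res = c // 34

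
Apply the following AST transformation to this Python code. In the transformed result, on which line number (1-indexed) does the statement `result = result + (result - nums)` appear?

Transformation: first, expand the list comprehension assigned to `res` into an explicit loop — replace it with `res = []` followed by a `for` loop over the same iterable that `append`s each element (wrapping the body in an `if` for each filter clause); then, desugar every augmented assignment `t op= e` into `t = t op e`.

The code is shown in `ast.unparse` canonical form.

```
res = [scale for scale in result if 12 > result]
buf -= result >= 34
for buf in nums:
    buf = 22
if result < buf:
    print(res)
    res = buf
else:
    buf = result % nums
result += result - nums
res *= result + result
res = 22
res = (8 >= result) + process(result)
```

13

Transformed code:
res = []
for scale in result:
    if 12 > result:
        res.append(scale)
buf = buf - (result >= 34)
for buf in nums:
    buf = 22
if result < buf:
    print(res)
    res = buf
else:
    buf = result % nums
result = result + (result - nums)
res = res * (result + result)
res = 22
res = (8 >= result) + process(result)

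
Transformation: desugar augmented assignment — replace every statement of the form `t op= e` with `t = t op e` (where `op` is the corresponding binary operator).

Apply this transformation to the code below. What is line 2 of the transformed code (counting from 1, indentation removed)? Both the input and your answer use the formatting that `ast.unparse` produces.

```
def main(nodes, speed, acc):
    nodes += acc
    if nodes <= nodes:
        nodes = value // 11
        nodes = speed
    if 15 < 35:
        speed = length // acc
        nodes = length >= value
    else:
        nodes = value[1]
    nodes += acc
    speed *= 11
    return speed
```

nodes = nodes + acc

Transformed code:
def main(nodes, speed, acc):
    nodes = nodes + acc
    if nodes <= nodes:
        nodes = value // 11
        nodes = speed
    if 15 < 35:
        speed = length // acc
        nodes = length >= value
    else:
        nodes = value[1]
    nodes = nodes + acc
    speed = speed * 11
    return speed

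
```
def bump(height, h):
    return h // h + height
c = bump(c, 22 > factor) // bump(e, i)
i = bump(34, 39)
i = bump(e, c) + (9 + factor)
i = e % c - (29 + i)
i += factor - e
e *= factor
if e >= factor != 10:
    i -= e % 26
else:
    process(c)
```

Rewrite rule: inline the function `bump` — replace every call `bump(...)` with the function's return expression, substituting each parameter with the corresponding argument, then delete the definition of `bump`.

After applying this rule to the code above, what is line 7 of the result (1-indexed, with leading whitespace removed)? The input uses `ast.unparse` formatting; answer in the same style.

Transformed code:
c = ((22 > factor) // (22 > factor) + c) // (i // i + e)
i = 39 // 39 + 34
i = c // c + e + (9 + factor)
i = e % c - (29 + i)
i += factor - e
e *= factor
if e >= factor != 10:
    i -= e % 26
else:
    process(c)

if e >= factor != 10:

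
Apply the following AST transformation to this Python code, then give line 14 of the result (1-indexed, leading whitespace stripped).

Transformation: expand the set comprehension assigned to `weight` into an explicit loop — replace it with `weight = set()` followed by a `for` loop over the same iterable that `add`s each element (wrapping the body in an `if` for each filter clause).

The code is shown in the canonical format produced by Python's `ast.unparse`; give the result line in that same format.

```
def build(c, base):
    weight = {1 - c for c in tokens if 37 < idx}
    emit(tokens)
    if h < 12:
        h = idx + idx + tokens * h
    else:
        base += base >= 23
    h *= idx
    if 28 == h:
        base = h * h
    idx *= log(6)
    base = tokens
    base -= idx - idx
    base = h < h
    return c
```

Transformed code:
def build(c, base):
    weight = set()
    for c in tokens:
        if 37 < idx:
            weight.add(1 - c)
    emit(tokens)
    if h < 12:
        h = idx + idx + tokens * h
    else:
        base += base >= 23
    h *= idx
    if 28 == h:
        base = h * h
    idx *= log(6)
    base = tokens
    base -= idx - idx
    base = h < h
    return c

idx *= log(6)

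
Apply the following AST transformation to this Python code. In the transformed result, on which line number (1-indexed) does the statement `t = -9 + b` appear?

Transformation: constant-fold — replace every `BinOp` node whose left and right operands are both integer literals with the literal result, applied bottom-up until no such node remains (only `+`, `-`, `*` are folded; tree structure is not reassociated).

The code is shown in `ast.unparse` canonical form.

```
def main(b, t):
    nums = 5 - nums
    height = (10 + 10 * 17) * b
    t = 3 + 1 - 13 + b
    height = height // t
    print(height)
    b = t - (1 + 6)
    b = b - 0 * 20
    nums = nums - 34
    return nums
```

4

Transformed code:
def main(b, t):
    nums = 5 - nums
    height = 180 * b
    t = -9 + b
    height = height // t
    print(height)
    b = t - 7
    b = b - 0
    nums = nums - 34
    return nums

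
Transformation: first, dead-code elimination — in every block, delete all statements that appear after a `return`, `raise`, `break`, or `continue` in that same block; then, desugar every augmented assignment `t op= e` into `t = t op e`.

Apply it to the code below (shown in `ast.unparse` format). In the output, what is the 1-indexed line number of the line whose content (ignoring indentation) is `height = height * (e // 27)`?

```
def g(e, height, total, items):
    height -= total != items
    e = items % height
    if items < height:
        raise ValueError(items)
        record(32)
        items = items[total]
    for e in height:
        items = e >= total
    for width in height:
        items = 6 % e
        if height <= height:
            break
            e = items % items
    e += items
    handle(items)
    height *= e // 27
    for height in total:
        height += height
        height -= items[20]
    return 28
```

14

Transformed code:
def g(e, height, total, items):
    height = height - (total != items)
    e = items % height
    if items < height:
        raise ValueError(items)
    for e in height:
        items = e >= total
    for width in height:
        items = 6 % e
        if height <= height:
            break
    e = e + items
    handle(items)
    height = height * (e // 27)
    for height in total:
        height = height + height
        height = height - items[20]
    return 28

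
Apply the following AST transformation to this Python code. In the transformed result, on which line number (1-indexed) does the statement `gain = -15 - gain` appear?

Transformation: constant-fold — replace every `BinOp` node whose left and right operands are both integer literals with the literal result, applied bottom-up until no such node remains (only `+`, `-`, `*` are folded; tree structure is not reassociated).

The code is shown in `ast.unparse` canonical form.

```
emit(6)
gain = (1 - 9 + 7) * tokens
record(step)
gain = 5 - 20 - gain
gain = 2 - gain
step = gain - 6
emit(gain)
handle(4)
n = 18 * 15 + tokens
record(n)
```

Transformed code:
emit(6)
gain = -1 * tokens
record(step)
gain = -15 - gain
gain = 2 - gain
step = gain - 6
emit(gain)
handle(4)
n = 270 + tokens
record(n)

4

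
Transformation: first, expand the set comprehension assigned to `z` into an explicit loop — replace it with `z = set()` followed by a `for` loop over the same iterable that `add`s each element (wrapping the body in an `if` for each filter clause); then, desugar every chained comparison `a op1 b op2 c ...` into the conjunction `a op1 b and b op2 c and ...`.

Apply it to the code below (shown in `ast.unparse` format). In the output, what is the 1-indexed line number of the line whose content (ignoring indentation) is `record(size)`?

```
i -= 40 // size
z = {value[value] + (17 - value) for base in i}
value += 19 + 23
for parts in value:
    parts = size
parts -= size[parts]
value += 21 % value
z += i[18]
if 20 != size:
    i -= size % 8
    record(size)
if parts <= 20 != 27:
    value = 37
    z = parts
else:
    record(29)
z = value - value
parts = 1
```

Transformed code:
i -= 40 // size
z = set()
for base in i:
    z.add(value[value] + (17 - value))
value += 19 + 23
for parts in value:
    parts = size
parts -= size[parts]
value += 21 % value
z += i[18]
if 20 != size:
    i -= size % 8
    record(size)
if parts <= 20 and 20 != 27:
    value = 37
    z = parts
else:
    record(29)
z = value - value
parts = 1

13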